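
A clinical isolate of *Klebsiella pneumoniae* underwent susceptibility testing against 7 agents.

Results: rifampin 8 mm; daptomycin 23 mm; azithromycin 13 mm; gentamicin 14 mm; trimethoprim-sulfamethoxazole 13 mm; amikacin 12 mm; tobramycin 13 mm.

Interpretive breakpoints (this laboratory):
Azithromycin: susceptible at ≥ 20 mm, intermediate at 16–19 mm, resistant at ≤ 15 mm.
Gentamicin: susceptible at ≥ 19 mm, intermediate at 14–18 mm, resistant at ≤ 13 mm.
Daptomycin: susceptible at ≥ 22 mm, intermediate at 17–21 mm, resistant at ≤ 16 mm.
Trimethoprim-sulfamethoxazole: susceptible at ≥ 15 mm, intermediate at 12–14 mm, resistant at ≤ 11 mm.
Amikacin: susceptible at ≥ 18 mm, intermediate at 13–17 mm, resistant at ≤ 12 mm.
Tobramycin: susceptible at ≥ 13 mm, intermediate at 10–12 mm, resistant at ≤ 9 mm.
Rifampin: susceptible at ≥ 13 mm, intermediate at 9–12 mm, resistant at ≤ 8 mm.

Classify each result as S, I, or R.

Rifampin (8 mm) ≤ 8 mm → Resistant
Daptomycin 23 mm: ≥ 22 mm — Susceptible
Azithromycin: 13 mm is ≤ 15 mm — Resistant
Gentamicin 14 mm: in 14–18 mm → intermediate
Trimethoprim-sulfamethoxazole: 13 mm is in 12–14 mm — Intermediate
Amikacin: 12 mm is ≤ 12 mm ⇒ Resistant
Tobramycin (13 mm) ≥ 13 mm → Susceptible

R, S, R, I, I, R, S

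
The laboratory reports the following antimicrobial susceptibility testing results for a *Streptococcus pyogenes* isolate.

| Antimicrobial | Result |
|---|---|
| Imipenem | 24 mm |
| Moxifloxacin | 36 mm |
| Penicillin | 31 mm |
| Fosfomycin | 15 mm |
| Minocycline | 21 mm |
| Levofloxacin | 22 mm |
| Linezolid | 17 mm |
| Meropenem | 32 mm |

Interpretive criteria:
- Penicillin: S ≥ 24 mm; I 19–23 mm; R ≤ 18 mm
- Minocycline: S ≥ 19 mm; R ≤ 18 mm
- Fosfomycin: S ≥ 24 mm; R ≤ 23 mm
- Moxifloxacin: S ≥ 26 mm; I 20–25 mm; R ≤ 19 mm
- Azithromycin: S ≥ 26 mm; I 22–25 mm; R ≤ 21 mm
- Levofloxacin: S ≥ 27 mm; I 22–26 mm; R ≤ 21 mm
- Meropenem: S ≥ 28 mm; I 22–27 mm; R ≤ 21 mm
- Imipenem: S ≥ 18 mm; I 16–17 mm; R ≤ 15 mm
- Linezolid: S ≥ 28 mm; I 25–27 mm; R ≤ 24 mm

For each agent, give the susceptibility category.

S, S, S, R, S, I, R, S

Imipenem: 24 mm is ≥ 18 mm → Susceptible
Moxifloxacin: 36 mm is ≥ 26 mm → Susceptible
Penicillin: 31 mm is ≥ 24 mm ⇒ Susceptible
Fosfomycin (15 mm) ≤ 23 mm — resistant
Minocycline (21 mm) ≥ 19 mm ⇒ S
Levofloxacin: 22 mm is in 22–26 mm ⇒ intermediate
Linezolid: 17 mm is ≤ 24 mm — R
Meropenem (32 mm) ≥ 28 mm — susceptible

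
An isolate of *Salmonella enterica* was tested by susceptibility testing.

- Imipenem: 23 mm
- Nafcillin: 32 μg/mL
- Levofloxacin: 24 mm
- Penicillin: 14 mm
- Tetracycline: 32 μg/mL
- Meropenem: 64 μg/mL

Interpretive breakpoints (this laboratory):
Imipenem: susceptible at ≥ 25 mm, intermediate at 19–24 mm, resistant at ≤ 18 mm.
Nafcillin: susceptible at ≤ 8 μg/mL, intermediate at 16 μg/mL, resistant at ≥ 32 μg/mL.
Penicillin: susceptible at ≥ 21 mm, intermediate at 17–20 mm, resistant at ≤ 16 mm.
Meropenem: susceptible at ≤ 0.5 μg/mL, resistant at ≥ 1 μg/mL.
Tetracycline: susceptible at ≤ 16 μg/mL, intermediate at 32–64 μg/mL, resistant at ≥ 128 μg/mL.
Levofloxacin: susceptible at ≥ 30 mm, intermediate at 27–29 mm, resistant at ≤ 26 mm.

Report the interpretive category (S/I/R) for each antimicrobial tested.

Imipenem 23 mm: in 19–24 mm — I
Nafcillin 32 μg/mL: ≥ 32 μg/mL → R
Levofloxacin: 24 mm is ≤ 26 mm — Resistant
Penicillin: 14 mm is ≤ 16 mm — Resistant
Tetracycline: 32 μg/mL is in 32–64 μg/mL — Intermediate
Meropenem: 64 μg/mL is ≥ 1 μg/mL → resistant

I, R, R, R, I, R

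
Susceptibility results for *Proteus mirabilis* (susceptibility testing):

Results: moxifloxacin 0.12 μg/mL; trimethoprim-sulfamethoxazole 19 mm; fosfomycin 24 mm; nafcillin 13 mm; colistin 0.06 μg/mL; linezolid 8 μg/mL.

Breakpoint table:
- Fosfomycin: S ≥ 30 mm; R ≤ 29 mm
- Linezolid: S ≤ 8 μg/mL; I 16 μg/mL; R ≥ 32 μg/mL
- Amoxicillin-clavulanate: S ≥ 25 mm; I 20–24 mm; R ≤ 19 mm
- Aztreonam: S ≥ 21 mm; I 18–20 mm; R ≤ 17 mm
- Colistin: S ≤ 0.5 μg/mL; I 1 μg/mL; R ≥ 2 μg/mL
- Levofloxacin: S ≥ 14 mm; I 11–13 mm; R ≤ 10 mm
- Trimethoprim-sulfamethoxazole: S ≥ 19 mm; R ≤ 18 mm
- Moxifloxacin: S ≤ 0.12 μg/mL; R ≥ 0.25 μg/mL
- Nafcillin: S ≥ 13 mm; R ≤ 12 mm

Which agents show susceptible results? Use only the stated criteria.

moxifloxacin, trimethoprim-sulfamethoxazole, nafcillin, colistin, linezolid

Moxifloxacin (0.12 μg/mL) ≤ 0.12 μg/mL → S
Trimethoprim-sulfamethoxazole 19 mm: ≥ 19 mm ⇒ susceptible
Fosfomycin: 24 mm is ≤ 29 mm ⇒ resistant
Nafcillin: 13 mm is ≥ 13 mm → S
Colistin: 0.06 μg/mL is ≤ 0.5 μg/mL ⇒ susceptible
Linezolid 8 μg/mL: ≤ 8 μg/mL ⇒ susceptible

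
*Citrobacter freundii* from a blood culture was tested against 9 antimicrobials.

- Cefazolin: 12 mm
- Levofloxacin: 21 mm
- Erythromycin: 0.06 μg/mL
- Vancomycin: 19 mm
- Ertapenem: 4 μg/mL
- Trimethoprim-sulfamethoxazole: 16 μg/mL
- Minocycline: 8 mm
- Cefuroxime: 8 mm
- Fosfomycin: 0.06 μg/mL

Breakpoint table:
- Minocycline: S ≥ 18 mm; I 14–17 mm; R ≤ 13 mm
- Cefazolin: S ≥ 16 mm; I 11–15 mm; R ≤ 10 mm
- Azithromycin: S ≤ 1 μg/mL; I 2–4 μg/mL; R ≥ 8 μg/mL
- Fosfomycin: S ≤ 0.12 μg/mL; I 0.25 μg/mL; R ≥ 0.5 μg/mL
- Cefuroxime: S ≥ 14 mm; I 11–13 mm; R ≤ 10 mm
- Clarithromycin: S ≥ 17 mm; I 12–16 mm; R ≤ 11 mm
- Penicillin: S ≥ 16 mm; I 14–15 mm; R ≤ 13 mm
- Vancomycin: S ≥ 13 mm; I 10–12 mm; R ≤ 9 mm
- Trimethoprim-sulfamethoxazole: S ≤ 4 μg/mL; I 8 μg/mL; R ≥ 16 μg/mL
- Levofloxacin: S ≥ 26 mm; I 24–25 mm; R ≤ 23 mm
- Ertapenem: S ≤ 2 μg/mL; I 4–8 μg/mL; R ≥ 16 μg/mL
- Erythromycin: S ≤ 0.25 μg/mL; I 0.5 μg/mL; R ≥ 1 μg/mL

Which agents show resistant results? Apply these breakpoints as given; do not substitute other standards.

Cefazolin 12 mm: in 11–15 mm — Intermediate
Levofloxacin 21 mm: ≤ 23 mm ⇒ resistant
Erythromycin (0.06 μg/mL) ≤ 0.25 μg/mL → susceptible
Vancomycin: 19 mm is ≥ 13 mm — Susceptible
Ertapenem 4 μg/mL: in 4–8 μg/mL — Intermediate
Trimethoprim-sulfamethoxazole: 16 μg/mL is ≥ 16 μg/mL ⇒ R
Minocycline (8 mm) ≤ 13 mm — resistant
Cefuroxime: 8 mm is ≤ 10 mm → resistant
Fosfomycin: 0.06 μg/mL is ≤ 0.12 μg/mL ⇒ Susceptible

levofloxacin, trimethoprim-sulfamethoxazole, minocycline, cefuroxime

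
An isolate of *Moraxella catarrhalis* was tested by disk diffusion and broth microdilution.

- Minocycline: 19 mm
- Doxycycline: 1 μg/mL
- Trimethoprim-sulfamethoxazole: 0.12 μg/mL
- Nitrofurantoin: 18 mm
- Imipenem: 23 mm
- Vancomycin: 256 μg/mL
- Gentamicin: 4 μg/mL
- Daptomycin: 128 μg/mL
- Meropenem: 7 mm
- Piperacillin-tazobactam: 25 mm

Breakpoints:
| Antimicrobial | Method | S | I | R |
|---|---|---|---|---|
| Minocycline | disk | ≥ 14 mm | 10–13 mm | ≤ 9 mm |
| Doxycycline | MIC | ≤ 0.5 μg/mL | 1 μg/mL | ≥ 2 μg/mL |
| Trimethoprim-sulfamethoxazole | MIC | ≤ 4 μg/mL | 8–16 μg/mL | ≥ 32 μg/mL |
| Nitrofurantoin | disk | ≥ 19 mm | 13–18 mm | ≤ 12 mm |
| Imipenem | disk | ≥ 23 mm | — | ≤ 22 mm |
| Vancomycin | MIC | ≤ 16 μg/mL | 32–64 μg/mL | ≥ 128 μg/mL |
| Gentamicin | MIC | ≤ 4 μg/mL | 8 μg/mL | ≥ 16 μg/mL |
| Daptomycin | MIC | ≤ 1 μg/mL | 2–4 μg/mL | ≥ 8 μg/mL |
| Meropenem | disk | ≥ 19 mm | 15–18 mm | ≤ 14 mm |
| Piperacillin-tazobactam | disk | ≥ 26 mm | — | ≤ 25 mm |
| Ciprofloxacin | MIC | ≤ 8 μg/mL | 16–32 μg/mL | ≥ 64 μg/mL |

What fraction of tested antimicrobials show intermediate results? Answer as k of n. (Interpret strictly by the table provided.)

Minocycline (19 mm) ≥ 14 mm — susceptible
Doxycycline (1 μg/mL) = 1 μg/mL → Intermediate
Trimethoprim-sulfamethoxazole (0.12 μg/mL) ≤ 4 μg/mL → S
Nitrofurantoin (18 mm) in 13–18 mm — Intermediate
Imipenem (23 mm) ≥ 23 mm ⇒ S
Vancomycin 256 μg/mL: ≥ 128 μg/mL — Resistant
Gentamicin 4 μg/mL: ≤ 4 μg/mL → susceptible
Daptomycin 128 μg/mL: ≥ 8 μg/mL — Resistant
Meropenem (7 mm) ≤ 14 mm — resistant
Piperacillin-tazobactam (25 mm) ≤ 25 mm ⇒ resistant
Intermediate: 2/10

2 of 10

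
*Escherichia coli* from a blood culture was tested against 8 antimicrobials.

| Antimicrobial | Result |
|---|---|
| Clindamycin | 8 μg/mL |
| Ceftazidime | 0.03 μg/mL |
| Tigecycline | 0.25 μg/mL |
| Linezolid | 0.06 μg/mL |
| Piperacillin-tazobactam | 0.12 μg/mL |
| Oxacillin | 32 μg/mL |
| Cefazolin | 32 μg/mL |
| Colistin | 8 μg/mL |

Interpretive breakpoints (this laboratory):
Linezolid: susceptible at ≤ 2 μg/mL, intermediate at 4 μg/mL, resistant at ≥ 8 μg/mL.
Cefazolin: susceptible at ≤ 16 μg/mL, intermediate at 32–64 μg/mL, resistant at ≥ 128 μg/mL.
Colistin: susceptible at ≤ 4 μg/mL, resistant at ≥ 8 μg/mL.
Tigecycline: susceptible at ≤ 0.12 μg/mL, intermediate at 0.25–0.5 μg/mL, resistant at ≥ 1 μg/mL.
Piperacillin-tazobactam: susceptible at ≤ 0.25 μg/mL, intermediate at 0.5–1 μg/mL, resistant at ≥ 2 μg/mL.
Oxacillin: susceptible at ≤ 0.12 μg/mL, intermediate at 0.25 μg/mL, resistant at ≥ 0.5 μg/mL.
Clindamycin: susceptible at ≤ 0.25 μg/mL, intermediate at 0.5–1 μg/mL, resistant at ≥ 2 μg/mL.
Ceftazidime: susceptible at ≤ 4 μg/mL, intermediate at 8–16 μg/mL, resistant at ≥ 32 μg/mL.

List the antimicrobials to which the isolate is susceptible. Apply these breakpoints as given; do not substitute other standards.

Clindamycin (8 μg/mL) ≥ 2 μg/mL ⇒ R
Ceftazidime (0.03 μg/mL) ≤ 4 μg/mL ⇒ S
Tigecycline 0.25 μg/mL: in 0.25–0.5 μg/mL → I
Linezolid (0.06 μg/mL) ≤ 2 μg/mL → S
Piperacillin-tazobactam (0.12 μg/mL) ≤ 0.25 μg/mL → susceptible
Oxacillin (32 μg/mL) ≥ 0.5 μg/mL ⇒ Resistant
Cefazolin: 32 μg/mL is in 32–64 μg/mL ⇒ Intermediate
Colistin 8 μg/mL: ≥ 8 μg/mL → Resistant

ceftazidime, linezolid, piperacillin-tazobactam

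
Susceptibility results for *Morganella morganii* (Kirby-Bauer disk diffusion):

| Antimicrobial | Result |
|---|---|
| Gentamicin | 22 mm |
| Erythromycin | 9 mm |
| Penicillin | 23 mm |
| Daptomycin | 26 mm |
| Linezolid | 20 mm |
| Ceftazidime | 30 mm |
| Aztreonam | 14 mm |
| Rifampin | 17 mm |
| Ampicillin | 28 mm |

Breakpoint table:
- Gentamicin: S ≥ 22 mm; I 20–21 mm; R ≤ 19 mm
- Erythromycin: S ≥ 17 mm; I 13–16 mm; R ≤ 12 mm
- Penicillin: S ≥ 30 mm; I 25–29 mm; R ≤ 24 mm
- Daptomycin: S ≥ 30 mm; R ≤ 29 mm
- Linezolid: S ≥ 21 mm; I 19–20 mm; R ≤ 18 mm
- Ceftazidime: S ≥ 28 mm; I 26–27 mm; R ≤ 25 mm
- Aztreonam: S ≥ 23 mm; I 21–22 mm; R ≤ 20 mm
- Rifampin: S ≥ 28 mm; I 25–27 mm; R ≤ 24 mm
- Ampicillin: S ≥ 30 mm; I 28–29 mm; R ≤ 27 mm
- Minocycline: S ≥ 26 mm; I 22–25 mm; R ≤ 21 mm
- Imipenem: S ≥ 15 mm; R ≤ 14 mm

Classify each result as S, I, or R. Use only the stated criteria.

Gentamicin 22 mm: ≥ 22 mm ⇒ S
Erythromycin 9 mm: ≤ 12 mm — Resistant
Penicillin 23 mm: ≤ 24 mm ⇒ resistant
Daptomycin 26 mm: ≤ 29 mm → R
Linezolid: 20 mm is in 19–20 mm → intermediate
Ceftazidime: 30 mm is ≥ 28 mm — Susceptible
Aztreonam: 14 mm is ≤ 20 mm → resistant
Rifampin: 17 mm is ≤ 24 mm → R
Ampicillin 28 mm: in 28–29 mm — Intermediate

S, R, R, R, I, S, R, R, I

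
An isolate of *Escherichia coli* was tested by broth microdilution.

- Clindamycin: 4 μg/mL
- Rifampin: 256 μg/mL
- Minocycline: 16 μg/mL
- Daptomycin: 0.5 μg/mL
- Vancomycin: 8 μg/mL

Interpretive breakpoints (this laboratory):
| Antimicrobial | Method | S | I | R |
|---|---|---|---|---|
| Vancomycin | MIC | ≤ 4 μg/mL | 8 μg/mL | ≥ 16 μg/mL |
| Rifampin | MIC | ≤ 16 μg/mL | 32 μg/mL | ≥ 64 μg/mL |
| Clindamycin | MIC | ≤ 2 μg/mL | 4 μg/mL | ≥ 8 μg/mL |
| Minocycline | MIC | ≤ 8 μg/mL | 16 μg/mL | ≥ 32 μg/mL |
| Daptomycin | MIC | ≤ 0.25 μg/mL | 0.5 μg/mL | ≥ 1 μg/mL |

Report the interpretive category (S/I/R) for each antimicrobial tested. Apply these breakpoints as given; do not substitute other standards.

Clindamycin: 4 μg/mL is = 4 μg/mL ⇒ intermediate
Rifampin 256 μg/mL: ≥ 64 μg/mL → R
Minocycline 16 μg/mL: = 16 μg/mL → I
Daptomycin (0.5 μg/mL) = 0.5 μg/mL ⇒ I
Vancomycin 8 μg/mL: = 8 μg/mL → I

I, R, I, I, I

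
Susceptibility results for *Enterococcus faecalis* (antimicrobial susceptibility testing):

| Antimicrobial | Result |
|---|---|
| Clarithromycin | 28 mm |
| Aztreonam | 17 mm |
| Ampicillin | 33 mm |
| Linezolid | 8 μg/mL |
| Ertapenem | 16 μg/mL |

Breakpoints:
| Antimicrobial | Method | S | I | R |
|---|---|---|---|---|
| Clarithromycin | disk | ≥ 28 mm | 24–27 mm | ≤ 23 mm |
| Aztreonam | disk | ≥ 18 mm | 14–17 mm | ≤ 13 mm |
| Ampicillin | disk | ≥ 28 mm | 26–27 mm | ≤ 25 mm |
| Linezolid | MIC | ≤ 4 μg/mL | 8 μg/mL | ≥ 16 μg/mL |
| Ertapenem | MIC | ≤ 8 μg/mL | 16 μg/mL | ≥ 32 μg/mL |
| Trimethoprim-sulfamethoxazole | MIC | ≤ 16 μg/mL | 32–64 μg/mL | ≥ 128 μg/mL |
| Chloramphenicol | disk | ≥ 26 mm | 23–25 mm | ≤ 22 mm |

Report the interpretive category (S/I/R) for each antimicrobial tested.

Clarithromycin 28 mm: ≥ 28 mm — susceptible
Aztreonam: 17 mm is in 14–17 mm — Intermediate
Ampicillin (33 mm) ≥ 28 mm — susceptible
Linezolid: 8 μg/mL is = 8 μg/mL — intermediate
Ertapenem (16 μg/mL) = 16 μg/mL — Intermediate

S, I, S, I, I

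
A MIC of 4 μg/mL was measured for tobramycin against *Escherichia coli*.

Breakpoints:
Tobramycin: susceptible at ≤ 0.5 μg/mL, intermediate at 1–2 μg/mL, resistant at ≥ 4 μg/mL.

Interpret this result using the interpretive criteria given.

R

Tobramycin (4 μg/mL) ≥ 4 μg/mL ⇒ resistant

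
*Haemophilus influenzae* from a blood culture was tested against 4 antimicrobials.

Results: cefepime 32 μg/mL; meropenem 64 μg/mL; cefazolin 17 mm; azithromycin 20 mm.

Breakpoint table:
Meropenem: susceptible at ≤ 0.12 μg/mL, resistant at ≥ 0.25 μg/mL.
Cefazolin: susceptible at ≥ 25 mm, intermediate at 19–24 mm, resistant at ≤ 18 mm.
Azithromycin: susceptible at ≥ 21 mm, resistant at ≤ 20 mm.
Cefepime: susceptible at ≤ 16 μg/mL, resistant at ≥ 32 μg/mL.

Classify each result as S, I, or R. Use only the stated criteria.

Cefepime (32 μg/mL) ≥ 32 μg/mL ⇒ R
Meropenem 64 μg/mL: ≥ 0.25 μg/mL ⇒ Resistant
Cefazolin 17 mm: ≤ 18 mm ⇒ R
Azithromycin: 20 mm is ≤ 20 mm → Resistant

R, R, R, R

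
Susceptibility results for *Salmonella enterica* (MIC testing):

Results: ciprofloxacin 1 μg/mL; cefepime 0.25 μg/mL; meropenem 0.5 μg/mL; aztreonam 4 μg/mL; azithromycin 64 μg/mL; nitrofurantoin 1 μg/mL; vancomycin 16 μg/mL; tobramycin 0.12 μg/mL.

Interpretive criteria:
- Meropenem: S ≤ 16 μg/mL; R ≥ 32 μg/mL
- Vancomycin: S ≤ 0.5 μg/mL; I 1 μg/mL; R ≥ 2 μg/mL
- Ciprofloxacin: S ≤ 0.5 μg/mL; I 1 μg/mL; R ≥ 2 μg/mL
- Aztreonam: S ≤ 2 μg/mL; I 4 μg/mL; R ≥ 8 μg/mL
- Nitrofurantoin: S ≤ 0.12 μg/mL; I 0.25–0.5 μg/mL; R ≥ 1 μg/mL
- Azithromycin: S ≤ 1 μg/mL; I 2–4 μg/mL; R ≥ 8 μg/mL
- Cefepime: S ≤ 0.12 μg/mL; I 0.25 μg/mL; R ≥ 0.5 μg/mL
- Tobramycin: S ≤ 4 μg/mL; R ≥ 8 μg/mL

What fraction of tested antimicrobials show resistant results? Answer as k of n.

Ciprofloxacin (1 μg/mL) = 1 μg/mL → I
Cefepime (0.25 μg/mL) = 0.25 μg/mL ⇒ intermediate
Meropenem (0.5 μg/mL) ≤ 16 μg/mL ⇒ Susceptible
Aztreonam: 4 μg/mL is = 4 μg/mL ⇒ Intermediate
Azithromycin 64 μg/mL: ≥ 8 μg/mL → resistant
Nitrofurantoin (1 μg/mL) ≥ 1 μg/mL — R
Vancomycin (16 μg/mL) ≥ 2 μg/mL → Resistant
Tobramycin 0.12 μg/mL: ≤ 4 μg/mL → susceptible
Resistant: 3/8

3 of 8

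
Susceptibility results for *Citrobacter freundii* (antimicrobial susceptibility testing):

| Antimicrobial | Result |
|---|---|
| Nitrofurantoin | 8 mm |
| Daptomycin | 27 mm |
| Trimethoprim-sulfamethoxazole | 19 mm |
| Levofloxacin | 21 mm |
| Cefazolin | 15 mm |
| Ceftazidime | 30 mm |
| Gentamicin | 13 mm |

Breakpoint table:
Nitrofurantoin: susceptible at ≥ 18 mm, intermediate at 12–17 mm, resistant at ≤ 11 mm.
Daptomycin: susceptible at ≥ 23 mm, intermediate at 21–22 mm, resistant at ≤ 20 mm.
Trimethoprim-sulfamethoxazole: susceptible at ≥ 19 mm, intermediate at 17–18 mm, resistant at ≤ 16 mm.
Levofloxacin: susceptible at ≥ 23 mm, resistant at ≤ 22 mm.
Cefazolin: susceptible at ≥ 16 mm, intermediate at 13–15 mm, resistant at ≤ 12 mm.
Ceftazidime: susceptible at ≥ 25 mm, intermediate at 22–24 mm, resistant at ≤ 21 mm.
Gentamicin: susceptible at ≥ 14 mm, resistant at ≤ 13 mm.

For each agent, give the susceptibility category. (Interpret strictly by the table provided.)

Nitrofurantoin (8 mm) ≤ 11 mm → resistant
Daptomycin: 27 mm is ≥ 23 mm → susceptible
Trimethoprim-sulfamethoxazole: 19 mm is ≥ 19 mm — Susceptible
Levofloxacin 21 mm: ≤ 22 mm — Resistant
Cefazolin: 15 mm is in 13–15 mm — I
Ceftazidime: 30 mm is ≥ 25 mm ⇒ S
Gentamicin 13 mm: ≤ 13 mm ⇒ R

R, S, S, R, I, S, R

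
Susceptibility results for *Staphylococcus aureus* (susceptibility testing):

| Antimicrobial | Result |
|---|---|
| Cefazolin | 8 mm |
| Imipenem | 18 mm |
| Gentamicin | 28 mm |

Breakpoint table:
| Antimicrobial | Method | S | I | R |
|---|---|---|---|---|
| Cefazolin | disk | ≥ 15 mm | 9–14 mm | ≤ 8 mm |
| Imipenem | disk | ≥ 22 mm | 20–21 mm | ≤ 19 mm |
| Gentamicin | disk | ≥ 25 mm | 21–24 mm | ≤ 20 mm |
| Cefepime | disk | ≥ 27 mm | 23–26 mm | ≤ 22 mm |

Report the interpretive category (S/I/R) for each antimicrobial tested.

Cefazolin (8 mm) ≤ 8 mm → Resistant
Imipenem 18 mm: ≤ 19 mm — Resistant
Gentamicin (28 mm) ≥ 25 mm ⇒ Susceptible

R, R, S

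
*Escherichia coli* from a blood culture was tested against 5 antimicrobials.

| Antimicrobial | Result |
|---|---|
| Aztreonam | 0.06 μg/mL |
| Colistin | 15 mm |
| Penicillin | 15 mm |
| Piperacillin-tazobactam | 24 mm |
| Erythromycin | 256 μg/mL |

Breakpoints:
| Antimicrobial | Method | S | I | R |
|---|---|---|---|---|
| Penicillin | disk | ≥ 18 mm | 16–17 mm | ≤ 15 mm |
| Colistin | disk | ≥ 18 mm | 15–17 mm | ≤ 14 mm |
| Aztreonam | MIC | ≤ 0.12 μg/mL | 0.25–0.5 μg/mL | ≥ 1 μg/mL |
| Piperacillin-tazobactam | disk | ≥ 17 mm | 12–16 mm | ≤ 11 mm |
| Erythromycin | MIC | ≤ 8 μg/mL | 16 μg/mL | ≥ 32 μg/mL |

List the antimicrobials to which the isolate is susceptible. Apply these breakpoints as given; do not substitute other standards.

aztreonam, piperacillin-tazobactam

Aztreonam: 0.06 μg/mL is ≤ 0.12 μg/mL ⇒ Susceptible
Colistin (15 mm) in 15–17 mm — Intermediate
Penicillin 15 mm: ≤ 15 mm — resistant
Piperacillin-tazobactam: 24 mm is ≥ 17 mm — Susceptible
Erythromycin (256 μg/mL) ≥ 32 μg/mL — resistant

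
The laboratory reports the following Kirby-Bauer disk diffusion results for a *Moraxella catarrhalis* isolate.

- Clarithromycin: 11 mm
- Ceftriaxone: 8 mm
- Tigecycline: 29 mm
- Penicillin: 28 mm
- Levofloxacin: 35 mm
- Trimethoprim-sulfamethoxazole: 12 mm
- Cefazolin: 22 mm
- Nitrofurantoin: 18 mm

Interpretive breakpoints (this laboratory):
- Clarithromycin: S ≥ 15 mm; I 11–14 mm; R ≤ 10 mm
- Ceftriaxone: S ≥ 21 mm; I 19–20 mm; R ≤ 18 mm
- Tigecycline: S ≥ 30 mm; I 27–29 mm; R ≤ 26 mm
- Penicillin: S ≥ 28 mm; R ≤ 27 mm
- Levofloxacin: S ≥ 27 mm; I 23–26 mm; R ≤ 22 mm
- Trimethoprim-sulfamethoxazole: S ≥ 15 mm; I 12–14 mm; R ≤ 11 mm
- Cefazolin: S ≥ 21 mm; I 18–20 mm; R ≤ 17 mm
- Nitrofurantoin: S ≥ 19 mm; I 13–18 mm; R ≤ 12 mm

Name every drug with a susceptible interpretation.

Clarithromycin 11 mm: in 11–14 mm — intermediate
Ceftriaxone: 8 mm is ≤ 18 mm → resistant
Tigecycline 29 mm: in 27–29 mm ⇒ intermediate
Penicillin 28 mm: ≥ 28 mm — Susceptible
Levofloxacin (35 mm) ≥ 27 mm — Susceptible
Trimethoprim-sulfamethoxazole 12 mm: in 12–14 mm — I
Cefazolin 22 mm: ≥ 21 mm → susceptible
Nitrofurantoin: 18 mm is in 13–18 mm — intermediate

penicillin, levofloxacin, cefazolin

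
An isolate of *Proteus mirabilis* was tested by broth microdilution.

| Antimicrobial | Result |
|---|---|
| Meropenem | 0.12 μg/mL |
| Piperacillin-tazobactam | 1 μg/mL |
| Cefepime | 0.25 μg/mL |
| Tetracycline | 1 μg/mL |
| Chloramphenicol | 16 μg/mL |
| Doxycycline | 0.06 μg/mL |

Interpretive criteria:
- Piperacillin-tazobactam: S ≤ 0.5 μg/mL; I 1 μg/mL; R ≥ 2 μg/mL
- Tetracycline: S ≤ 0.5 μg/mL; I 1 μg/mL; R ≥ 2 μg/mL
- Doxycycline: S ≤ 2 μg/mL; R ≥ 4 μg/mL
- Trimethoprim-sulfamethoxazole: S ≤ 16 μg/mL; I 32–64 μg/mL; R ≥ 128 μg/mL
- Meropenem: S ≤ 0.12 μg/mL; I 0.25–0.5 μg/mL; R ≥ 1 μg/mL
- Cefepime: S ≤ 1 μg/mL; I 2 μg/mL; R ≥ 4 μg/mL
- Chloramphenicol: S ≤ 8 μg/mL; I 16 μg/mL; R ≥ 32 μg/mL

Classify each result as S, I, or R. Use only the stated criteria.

Meropenem 0.12 μg/mL: ≤ 0.12 μg/mL → Susceptible
Piperacillin-tazobactam 1 μg/mL: = 1 μg/mL ⇒ I
Cefepime (0.25 μg/mL) ≤ 1 μg/mL → Susceptible
Tetracycline: 1 μg/mL is = 1 μg/mL ⇒ Intermediate
Chloramphenicol 16 μg/mL: = 16 μg/mL — intermediate
Doxycycline 0.06 μg/mL: ≤ 2 μg/mL — Susceptible

S, I, S, I, I, S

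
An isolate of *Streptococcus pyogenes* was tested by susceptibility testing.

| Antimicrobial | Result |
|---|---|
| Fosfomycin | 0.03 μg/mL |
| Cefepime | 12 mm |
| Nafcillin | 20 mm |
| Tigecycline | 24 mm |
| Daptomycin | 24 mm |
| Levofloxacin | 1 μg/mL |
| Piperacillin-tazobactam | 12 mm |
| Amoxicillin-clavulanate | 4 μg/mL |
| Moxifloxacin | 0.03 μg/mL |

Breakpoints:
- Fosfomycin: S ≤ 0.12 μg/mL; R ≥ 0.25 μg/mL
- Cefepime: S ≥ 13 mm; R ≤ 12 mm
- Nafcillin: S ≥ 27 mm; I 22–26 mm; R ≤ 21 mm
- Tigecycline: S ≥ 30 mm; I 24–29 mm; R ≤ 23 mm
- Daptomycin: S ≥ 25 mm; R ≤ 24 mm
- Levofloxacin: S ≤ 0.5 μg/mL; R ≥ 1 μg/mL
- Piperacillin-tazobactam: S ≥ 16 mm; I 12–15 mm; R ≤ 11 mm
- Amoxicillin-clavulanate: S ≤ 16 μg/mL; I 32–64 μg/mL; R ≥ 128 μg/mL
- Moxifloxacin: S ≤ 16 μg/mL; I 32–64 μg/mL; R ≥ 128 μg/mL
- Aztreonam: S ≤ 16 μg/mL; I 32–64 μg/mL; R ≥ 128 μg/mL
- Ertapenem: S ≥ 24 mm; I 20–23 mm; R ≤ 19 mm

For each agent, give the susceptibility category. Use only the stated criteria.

Fosfomycin (0.03 μg/mL) ≤ 0.12 μg/mL ⇒ susceptible
Cefepime (12 mm) ≤ 12 mm → Resistant
Nafcillin 20 mm: ≤ 21 mm ⇒ resistant
Tigecycline (24 mm) in 24–29 mm — Intermediate
Daptomycin 24 mm: ≤ 24 mm ⇒ resistant
Levofloxacin (1 μg/mL) ≥ 1 μg/mL — Resistant
Piperacillin-tazobactam (12 mm) in 12–15 mm → Intermediate
Amoxicillin-clavulanate 4 μg/mL: ≤ 16 μg/mL → Susceptible
Moxifloxacin (0.03 μg/mL) ≤ 16 μg/mL — S

S, R, R, I, R, R, I, S, S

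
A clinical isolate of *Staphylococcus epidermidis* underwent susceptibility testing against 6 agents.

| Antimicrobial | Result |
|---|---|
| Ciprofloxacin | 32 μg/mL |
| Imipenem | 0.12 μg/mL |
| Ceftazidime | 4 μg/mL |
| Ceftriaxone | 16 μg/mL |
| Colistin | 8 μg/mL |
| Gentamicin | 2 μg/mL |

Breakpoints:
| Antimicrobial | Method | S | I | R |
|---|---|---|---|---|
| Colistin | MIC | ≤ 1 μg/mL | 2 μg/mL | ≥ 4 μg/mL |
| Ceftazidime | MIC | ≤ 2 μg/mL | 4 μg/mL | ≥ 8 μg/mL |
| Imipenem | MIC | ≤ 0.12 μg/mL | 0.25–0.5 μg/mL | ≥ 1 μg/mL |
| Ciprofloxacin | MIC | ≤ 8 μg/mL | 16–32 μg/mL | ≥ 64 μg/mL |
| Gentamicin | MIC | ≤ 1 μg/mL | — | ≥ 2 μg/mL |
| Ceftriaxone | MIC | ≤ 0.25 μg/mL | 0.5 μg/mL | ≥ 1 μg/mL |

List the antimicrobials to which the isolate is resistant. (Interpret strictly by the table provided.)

ceftriaxone, colistin, gentamicin

Ciprofloxacin 32 μg/mL: in 16–32 μg/mL ⇒ I
Imipenem (0.12 μg/mL) ≤ 0.12 μg/mL → Susceptible
Ceftazidime 4 μg/mL: = 4 μg/mL — Intermediate
Ceftriaxone 16 μg/mL: ≥ 1 μg/mL — R
Colistin (8 μg/mL) ≥ 4 μg/mL — resistant
Gentamicin: 2 μg/mL is ≥ 2 μg/mL ⇒ resistant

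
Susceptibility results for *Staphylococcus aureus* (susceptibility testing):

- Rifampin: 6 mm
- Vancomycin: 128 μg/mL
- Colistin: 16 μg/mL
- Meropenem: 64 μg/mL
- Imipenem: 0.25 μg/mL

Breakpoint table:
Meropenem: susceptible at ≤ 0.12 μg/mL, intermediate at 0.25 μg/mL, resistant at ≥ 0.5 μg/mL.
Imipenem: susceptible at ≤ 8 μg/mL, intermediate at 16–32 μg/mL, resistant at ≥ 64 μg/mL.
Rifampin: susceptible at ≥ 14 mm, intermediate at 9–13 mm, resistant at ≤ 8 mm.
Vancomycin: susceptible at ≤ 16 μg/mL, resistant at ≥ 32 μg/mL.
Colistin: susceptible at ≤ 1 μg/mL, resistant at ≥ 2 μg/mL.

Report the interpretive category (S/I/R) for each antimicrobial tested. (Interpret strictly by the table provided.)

Rifampin 6 mm: ≤ 8 mm → R
Vancomycin 128 μg/mL: ≥ 32 μg/mL → resistant
Colistin (16 μg/mL) ≥ 2 μg/mL — resistant
Meropenem (64 μg/mL) ≥ 0.5 μg/mL — Resistant
Imipenem 0.25 μg/mL: ≤ 8 μg/mL ⇒ Susceptible

R, R, R, R, S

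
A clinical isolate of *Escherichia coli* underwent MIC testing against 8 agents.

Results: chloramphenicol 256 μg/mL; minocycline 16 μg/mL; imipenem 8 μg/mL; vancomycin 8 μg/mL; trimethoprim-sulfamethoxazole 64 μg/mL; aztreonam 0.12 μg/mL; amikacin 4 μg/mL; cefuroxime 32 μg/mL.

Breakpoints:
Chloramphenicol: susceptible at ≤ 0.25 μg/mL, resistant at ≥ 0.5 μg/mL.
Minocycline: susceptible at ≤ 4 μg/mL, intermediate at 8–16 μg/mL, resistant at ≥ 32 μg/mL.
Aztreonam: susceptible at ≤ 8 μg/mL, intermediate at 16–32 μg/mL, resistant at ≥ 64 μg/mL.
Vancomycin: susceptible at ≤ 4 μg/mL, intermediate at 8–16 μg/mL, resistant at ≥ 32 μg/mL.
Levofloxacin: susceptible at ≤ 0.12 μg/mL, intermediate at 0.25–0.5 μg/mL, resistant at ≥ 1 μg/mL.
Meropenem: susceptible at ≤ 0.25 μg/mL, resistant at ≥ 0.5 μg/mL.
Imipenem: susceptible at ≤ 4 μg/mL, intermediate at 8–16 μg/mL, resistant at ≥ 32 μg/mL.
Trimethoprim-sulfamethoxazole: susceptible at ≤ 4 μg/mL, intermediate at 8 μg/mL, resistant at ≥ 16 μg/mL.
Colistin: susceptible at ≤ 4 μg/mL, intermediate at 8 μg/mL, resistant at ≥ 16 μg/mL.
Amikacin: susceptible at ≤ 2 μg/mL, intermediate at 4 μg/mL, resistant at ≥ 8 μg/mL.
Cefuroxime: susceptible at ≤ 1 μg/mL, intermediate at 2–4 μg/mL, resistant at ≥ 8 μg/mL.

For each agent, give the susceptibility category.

Chloramphenicol 256 μg/mL: ≥ 0.5 μg/mL → R
Minocycline (16 μg/mL) in 8–16 μg/mL — intermediate
Imipenem: 8 μg/mL is in 8–16 μg/mL — intermediate
Vancomycin 8 μg/mL: in 8–16 μg/mL — Intermediate
Trimethoprim-sulfamethoxazole: 64 μg/mL is ≥ 16 μg/mL ⇒ R
Aztreonam: 0.12 μg/mL is ≤ 8 μg/mL → Susceptible
Amikacin: 4 μg/mL is = 4 μg/mL ⇒ intermediate
Cefuroxime 32 μg/mL: ≥ 8 μg/mL ⇒ resistant

R, I, I, I, R, S, I, R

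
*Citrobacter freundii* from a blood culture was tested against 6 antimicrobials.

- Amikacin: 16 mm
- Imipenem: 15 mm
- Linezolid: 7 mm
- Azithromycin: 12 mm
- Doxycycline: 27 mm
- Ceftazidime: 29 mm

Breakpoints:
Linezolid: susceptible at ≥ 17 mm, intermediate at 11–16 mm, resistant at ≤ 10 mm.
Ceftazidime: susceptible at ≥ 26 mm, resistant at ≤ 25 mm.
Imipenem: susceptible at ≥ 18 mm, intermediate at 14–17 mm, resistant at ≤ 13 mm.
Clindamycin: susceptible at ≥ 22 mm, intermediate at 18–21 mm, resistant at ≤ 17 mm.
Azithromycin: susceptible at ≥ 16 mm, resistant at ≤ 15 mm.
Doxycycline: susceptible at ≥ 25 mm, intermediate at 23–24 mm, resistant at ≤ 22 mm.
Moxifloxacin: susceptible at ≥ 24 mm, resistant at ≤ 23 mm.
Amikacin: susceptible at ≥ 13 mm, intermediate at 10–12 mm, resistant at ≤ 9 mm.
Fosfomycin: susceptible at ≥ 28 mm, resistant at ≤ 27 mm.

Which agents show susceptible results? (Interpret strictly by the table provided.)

Amikacin 16 mm: ≥ 13 mm ⇒ Susceptible
Imipenem: 15 mm is in 14–17 mm — intermediate
Linezolid (7 mm) ≤ 10 mm → R
Azithromycin: 12 mm is ≤ 15 mm → R
Doxycycline: 27 mm is ≥ 25 mm ⇒ S
Ceftazidime: 29 mm is ≥ 26 mm — Susceptible

amikacin, doxycycline, ceftazidime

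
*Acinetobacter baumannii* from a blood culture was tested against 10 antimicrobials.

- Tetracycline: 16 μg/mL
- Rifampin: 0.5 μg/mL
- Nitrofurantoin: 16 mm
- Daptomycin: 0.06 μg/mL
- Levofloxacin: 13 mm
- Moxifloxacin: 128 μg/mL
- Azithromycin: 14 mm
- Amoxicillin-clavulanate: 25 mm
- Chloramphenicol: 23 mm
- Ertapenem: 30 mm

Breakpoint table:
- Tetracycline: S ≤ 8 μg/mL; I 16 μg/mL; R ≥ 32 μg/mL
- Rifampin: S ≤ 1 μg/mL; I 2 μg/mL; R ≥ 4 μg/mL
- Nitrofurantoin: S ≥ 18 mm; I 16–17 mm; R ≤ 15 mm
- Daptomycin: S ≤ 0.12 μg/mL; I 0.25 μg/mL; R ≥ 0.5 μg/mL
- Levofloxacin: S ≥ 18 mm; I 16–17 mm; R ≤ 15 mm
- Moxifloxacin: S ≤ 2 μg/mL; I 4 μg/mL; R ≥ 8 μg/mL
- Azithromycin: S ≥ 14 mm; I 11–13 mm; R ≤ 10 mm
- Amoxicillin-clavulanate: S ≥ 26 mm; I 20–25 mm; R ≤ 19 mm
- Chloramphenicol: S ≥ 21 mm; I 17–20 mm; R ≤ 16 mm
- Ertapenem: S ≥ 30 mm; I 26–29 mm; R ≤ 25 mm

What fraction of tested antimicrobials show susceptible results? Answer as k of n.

Tetracycline: 16 μg/mL is = 16 μg/mL ⇒ Intermediate
Rifampin 0.5 μg/mL: ≤ 1 μg/mL — susceptible
Nitrofurantoin 16 mm: in 16–17 mm → Intermediate
Daptomycin: 0.06 μg/mL is ≤ 0.12 μg/mL → S
Levofloxacin (13 mm) ≤ 15 mm — Resistant
Moxifloxacin 128 μg/mL: ≥ 8 μg/mL — Resistant
Azithromycin 14 mm: ≥ 14 mm ⇒ Susceptible
Amoxicillin-clavulanate (25 mm) in 20–25 mm → intermediate
Chloramphenicol (23 mm) ≥ 21 mm — susceptible
Ertapenem 30 mm: ≥ 30 mm → susceptible
Susceptible: 5/10

5 of 10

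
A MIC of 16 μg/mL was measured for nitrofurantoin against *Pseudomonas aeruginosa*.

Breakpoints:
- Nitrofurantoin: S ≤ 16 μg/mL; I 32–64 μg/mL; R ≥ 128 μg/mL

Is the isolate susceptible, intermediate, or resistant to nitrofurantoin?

Susceptible

Nitrofurantoin: 16 μg/mL is ≤ 16 μg/mL ⇒ susceptible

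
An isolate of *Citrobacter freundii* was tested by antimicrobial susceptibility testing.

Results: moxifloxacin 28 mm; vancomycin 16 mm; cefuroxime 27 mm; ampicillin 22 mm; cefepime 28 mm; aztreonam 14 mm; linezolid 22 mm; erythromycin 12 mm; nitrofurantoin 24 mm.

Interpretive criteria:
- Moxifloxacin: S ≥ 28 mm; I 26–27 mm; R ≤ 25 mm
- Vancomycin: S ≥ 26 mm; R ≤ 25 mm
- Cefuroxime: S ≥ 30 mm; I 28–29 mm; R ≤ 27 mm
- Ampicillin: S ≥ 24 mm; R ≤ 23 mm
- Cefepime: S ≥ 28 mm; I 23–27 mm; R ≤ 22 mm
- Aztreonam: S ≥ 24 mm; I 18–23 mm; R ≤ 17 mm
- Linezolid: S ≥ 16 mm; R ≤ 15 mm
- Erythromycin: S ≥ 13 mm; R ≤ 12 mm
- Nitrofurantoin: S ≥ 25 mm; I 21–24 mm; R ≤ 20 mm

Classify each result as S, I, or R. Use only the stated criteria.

S, R, R, R, S, R, S, R, I

Moxifloxacin 28 mm: ≥ 28 mm — S
Vancomycin: 16 mm is ≤ 25 mm → resistant
Cefuroxime: 27 mm is ≤ 27 mm — R
Ampicillin 22 mm: ≤ 23 mm — R
Cefepime: 28 mm is ≥ 28 mm → Susceptible
Aztreonam: 14 mm is ≤ 17 mm — Resistant
Linezolid: 22 mm is ≥ 16 mm — susceptible
Erythromycin (12 mm) ≤ 12 mm ⇒ Resistant
Nitrofurantoin 24 mm: in 21–24 mm — I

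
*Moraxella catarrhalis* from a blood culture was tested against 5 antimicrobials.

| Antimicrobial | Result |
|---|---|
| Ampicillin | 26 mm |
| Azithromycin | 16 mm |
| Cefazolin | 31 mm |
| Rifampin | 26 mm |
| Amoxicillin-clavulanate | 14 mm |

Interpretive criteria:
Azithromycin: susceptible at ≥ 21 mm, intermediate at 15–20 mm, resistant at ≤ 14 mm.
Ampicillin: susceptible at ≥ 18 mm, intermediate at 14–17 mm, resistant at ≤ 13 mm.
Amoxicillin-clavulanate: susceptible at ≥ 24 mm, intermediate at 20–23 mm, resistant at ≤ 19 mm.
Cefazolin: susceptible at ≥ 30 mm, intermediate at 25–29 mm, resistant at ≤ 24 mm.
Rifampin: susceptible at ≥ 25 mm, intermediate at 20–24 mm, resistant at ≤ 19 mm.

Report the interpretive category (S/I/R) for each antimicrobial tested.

S, I, S, S, R

Ampicillin (26 mm) ≥ 18 mm → Susceptible
Azithromycin: 16 mm is in 15–20 mm — I
Cefazolin (31 mm) ≥ 30 mm → susceptible
Rifampin: 26 mm is ≥ 25 mm ⇒ susceptible
Amoxicillin-clavulanate: 14 mm is ≤ 19 mm — resistant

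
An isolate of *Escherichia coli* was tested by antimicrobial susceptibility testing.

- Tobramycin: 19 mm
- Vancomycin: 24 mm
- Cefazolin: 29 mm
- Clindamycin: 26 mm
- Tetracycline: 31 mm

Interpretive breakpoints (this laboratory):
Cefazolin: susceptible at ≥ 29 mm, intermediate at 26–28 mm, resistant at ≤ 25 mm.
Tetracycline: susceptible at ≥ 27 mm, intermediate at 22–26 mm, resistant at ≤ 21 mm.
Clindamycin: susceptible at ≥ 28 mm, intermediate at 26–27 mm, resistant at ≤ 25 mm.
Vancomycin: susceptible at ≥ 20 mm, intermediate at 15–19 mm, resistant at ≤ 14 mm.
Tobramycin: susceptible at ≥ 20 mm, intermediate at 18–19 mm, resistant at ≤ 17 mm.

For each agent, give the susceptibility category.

I, S, S, I, S

Tobramycin: 19 mm is in 18–19 mm → intermediate
Vancomycin: 24 mm is ≥ 20 mm → susceptible
Cefazolin (29 mm) ≥ 29 mm → Susceptible
Clindamycin: 26 mm is in 26–27 mm → Intermediate
Tetracycline 31 mm: ≥ 27 mm — Susceptible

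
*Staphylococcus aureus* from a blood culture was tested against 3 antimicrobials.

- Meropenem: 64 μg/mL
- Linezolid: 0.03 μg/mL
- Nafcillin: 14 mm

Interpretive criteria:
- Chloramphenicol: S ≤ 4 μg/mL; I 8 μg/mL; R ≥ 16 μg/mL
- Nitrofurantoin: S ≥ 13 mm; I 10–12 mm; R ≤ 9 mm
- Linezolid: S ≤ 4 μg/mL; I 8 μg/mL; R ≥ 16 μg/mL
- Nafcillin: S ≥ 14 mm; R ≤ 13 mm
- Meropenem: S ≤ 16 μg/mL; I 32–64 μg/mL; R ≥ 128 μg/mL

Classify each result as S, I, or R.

I, S, S

Meropenem: 64 μg/mL is in 32–64 μg/mL → intermediate
Linezolid: 0.03 μg/mL is ≤ 4 μg/mL — S
Nafcillin: 14 mm is ≥ 14 mm — S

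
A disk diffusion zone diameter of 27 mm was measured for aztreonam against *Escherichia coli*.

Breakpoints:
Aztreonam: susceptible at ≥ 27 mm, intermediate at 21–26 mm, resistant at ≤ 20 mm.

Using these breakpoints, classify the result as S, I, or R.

S

Aztreonam 27 mm: ≥ 27 mm — Susceptible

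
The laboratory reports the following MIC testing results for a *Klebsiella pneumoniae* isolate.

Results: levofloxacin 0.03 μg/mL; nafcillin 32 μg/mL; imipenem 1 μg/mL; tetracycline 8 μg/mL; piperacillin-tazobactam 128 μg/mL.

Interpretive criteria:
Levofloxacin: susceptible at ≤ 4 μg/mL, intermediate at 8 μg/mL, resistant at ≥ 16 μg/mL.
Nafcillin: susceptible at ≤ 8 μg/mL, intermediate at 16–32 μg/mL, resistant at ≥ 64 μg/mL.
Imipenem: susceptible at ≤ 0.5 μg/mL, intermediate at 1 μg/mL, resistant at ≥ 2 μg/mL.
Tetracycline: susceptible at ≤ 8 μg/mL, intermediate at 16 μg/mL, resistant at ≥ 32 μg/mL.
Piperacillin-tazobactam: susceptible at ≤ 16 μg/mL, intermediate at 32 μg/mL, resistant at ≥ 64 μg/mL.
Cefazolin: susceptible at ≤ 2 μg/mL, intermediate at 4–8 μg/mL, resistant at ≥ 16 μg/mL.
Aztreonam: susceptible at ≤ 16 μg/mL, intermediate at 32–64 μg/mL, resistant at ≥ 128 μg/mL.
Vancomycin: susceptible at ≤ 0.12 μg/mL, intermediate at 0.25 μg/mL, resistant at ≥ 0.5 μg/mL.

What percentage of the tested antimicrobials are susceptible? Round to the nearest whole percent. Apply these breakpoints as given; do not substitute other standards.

40%

Levofloxacin 0.03 μg/mL: ≤ 4 μg/mL ⇒ Susceptible
Nafcillin (32 μg/mL) in 16–32 μg/mL — intermediate
Imipenem 1 μg/mL: = 1 μg/mL ⇒ I
Tetracycline 8 μg/mL: ≤ 8 μg/mL → S
Piperacillin-tazobactam (128 μg/mL) ≥ 64 μg/mL → Resistant
Susceptible: 2/5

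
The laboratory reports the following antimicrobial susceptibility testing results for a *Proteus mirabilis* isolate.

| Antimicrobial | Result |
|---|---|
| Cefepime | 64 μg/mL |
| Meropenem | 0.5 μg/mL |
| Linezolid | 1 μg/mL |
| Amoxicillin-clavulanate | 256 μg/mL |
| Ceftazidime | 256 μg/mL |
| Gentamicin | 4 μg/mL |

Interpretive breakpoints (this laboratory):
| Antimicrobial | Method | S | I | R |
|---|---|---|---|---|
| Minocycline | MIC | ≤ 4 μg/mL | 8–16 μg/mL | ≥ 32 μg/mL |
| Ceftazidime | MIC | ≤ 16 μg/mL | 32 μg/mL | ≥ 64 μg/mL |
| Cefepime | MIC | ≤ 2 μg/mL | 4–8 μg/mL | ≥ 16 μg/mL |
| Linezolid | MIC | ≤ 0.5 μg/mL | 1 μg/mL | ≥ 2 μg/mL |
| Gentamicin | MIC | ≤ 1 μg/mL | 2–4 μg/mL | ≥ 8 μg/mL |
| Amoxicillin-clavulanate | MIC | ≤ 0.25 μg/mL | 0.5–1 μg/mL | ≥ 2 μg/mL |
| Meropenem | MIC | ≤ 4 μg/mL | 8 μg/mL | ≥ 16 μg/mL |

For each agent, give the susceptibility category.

R, S, I, R, R, I

Cefepime: 64 μg/mL is ≥ 16 μg/mL — Resistant
Meropenem: 0.5 μg/mL is ≤ 4 μg/mL → S
Linezolid (1 μg/mL) = 1 μg/mL → Intermediate
Amoxicillin-clavulanate 256 μg/mL: ≥ 2 μg/mL ⇒ R
Ceftazidime (256 μg/mL) ≥ 64 μg/mL → Resistant
Gentamicin 4 μg/mL: in 2–4 μg/mL → Intermediate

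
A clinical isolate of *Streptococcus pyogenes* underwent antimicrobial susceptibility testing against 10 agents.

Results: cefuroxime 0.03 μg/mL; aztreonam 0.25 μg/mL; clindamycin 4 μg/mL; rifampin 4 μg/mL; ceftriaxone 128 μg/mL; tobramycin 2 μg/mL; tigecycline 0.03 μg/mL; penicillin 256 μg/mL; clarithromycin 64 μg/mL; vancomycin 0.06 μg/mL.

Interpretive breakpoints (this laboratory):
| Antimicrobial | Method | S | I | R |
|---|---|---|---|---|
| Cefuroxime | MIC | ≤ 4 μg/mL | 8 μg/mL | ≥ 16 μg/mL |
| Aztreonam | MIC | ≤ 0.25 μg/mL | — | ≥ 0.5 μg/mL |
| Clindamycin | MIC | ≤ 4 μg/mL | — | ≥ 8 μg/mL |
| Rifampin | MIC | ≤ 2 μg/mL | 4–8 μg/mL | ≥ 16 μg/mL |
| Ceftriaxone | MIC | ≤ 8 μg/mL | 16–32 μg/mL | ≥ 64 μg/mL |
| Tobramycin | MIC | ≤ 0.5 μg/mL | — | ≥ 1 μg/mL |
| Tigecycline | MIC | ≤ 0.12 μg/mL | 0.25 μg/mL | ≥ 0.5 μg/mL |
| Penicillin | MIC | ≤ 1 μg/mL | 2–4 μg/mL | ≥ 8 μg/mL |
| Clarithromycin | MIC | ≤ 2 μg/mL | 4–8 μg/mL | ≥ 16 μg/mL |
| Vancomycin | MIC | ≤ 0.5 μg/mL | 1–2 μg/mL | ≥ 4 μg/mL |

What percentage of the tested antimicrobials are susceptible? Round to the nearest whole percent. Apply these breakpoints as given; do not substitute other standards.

Cefuroxime: 0.03 μg/mL is ≤ 4 μg/mL ⇒ Susceptible
Aztreonam 0.25 μg/mL: ≤ 0.25 μg/mL — S
Clindamycin: 4 μg/mL is ≤ 4 μg/mL → Susceptible
Rifampin (4 μg/mL) in 4–8 μg/mL ⇒ intermediate
Ceftriaxone 128 μg/mL: ≥ 64 μg/mL ⇒ R
Tobramycin: 2 μg/mL is ≥ 1 μg/mL — R
Tigecycline: 0.03 μg/mL is ≤ 0.12 μg/mL ⇒ susceptible
Penicillin: 256 μg/mL is ≥ 8 μg/mL — R
Clarithromycin: 64 μg/mL is ≥ 16 μg/mL → R
Vancomycin (0.06 μg/mL) ≤ 0.5 μg/mL → S
Susceptible: 5/10

50%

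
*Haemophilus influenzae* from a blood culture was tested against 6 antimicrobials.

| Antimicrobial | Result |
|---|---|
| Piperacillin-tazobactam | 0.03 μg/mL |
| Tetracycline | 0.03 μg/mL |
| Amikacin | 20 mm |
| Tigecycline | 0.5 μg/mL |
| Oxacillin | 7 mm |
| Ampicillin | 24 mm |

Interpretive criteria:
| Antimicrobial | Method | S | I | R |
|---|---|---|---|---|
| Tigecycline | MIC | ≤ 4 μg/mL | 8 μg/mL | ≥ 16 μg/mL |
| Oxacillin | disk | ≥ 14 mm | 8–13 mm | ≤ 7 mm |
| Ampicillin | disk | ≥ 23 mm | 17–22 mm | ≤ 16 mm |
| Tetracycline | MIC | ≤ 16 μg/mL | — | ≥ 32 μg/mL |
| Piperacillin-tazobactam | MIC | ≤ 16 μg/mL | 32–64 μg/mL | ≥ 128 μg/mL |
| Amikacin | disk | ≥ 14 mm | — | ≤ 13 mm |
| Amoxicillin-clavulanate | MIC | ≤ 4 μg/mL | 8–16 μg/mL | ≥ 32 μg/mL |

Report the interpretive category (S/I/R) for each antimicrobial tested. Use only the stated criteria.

S, S, S, S, R, S

Piperacillin-tazobactam 0.03 μg/mL: ≤ 16 μg/mL → susceptible
Tetracycline (0.03 μg/mL) ≤ 16 μg/mL ⇒ S
Amikacin (20 mm) ≥ 14 mm — S
Tigecycline 0.5 μg/mL: ≤ 4 μg/mL — susceptible
Oxacillin (7 mm) ≤ 7 mm → Resistant
Ampicillin 24 mm: ≥ 23 mm → susceptible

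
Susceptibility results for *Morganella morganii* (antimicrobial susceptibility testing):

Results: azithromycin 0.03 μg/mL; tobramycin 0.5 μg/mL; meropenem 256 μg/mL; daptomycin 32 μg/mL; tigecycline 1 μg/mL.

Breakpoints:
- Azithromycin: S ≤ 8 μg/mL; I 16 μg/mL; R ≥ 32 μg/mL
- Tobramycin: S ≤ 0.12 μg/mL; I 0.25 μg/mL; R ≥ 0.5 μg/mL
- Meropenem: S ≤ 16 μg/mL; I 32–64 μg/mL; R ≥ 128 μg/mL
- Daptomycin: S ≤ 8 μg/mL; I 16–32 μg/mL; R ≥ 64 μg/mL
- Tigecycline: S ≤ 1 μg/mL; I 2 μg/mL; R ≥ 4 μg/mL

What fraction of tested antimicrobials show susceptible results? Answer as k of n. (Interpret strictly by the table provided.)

Azithromycin: 0.03 μg/mL is ≤ 8 μg/mL ⇒ S
Tobramycin (0.5 μg/mL) ≥ 0.5 μg/mL — Resistant
Meropenem 256 μg/mL: ≥ 128 μg/mL → R
Daptomycin (32 μg/mL) in 16–32 μg/mL — intermediate
Tigecycline 1 μg/mL: ≤ 1 μg/mL ⇒ susceptible
Susceptible: 2/5

2 of 5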